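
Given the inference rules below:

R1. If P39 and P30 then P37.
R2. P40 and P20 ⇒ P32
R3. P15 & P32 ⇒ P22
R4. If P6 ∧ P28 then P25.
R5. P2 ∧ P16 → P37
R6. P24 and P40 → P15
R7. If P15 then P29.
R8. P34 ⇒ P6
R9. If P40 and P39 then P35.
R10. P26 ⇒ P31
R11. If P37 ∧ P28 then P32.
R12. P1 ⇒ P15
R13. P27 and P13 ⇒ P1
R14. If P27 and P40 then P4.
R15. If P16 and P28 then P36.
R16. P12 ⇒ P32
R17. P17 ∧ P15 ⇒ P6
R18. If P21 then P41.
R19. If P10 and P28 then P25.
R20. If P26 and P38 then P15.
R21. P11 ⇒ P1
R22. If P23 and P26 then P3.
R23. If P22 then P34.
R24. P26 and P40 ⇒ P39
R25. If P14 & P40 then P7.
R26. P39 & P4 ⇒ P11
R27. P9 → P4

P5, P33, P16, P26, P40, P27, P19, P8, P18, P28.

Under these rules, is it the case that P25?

Forward chaining from the given facts derives: P31, P4, P36, P39, P11, P35, P1, P15, P29.
Rules concluding P25: R4 needs P6; R19 needs P10 — none of these are established.

No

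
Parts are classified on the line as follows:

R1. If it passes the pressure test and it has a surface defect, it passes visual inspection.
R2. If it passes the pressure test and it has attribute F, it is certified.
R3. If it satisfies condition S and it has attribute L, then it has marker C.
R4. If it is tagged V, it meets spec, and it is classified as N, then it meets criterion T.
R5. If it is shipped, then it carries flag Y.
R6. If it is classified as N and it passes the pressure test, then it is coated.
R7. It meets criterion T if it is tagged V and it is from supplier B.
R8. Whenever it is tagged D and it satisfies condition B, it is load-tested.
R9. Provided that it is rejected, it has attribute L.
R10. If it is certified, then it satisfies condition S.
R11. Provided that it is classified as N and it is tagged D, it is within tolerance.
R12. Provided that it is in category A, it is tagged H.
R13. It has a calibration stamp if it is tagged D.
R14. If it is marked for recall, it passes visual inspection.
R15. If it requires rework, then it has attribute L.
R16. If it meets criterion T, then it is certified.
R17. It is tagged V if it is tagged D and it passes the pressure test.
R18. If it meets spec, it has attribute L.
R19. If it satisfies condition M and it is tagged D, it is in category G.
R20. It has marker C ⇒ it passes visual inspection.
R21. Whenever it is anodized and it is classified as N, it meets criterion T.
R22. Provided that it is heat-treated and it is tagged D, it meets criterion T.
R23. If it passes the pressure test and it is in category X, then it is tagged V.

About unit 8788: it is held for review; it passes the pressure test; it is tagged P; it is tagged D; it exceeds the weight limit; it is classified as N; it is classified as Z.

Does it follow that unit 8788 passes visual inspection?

Forward chaining from the given facts derives: is coated, is within tolerance, has a calibration stamp, is tagged V.
Rules concluding "it passes visual inspection": R1 needs "it has a surface defect"; R14 needs "it is marked for recall"; R20 needs "it has marker C" — none of these are established.

No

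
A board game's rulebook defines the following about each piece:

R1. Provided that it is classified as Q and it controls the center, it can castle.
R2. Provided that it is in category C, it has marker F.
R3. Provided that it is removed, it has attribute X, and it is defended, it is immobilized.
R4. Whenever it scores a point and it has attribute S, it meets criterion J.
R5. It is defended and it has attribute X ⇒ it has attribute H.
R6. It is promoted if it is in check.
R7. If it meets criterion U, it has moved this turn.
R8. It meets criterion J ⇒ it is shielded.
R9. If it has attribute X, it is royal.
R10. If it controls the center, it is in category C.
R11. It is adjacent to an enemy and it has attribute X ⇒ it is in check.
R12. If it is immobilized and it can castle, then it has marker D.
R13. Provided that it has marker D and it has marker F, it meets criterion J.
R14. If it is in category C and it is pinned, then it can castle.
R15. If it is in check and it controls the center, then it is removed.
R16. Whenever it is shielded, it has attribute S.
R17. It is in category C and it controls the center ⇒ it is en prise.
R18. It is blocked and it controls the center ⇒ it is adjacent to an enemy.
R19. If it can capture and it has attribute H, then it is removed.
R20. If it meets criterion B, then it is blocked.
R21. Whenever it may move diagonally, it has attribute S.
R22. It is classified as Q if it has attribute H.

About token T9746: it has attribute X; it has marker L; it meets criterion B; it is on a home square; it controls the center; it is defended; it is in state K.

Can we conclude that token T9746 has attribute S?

Yes

By R5 (it is defended, it has attribute X): it has attribute H.
By R10 (it controls the center): it is in category C.
By R20 (it meets criterion B): it is blocked.
By R22 (it has attribute H): it is classified as Q.
By R1 (it is classified as Q, it controls the center): it can castle.
By R2 (it is in category C): it has marker F.
By R18 (it is blocked, it controls the center): it is adjacent to an enemy.
By R11 (it is adjacent to an enemy, it has attribute X): it is in check.
By R15 (it is in check, it controls the center): it is removed.
By R3 (it is removed, it has attribute X, it is defended): it is immobilized.
By R12 (it is immobilized, it can castle): it has marker D.
By R13 (it has marker D, it has marker F): it meets criterion J.
By R8 (it meets criterion J): it is shielded.
By R16 (it is shielded): it has attribute S.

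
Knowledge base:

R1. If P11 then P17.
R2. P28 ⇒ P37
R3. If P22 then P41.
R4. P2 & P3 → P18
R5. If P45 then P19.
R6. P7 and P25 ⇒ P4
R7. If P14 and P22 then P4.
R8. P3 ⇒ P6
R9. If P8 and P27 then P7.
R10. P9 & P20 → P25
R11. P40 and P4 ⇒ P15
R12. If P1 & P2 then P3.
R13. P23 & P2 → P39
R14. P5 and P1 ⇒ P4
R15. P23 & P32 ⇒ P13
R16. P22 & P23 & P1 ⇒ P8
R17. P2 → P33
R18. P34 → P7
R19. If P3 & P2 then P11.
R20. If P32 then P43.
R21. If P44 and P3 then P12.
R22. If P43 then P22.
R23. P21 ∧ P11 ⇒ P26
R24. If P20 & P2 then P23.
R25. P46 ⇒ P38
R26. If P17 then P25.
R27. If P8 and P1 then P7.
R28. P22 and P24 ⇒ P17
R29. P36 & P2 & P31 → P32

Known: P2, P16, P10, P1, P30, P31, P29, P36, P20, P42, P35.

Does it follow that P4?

P3  (by R12: P1, P2)
P11  (by R19: P3, P2)
P23  (by R24: P20, P2)
P32  (by R29: P36, P2, P31)
P17  (by R1: P11)
P43  (by R20: P32)
P22  (by R22: P43)
P25  (by R26: P17)
P8  (by R16: P22, P23, P1)
P7  (by R27: P8, P1)
P4  (by R6: P7, P25)

Yes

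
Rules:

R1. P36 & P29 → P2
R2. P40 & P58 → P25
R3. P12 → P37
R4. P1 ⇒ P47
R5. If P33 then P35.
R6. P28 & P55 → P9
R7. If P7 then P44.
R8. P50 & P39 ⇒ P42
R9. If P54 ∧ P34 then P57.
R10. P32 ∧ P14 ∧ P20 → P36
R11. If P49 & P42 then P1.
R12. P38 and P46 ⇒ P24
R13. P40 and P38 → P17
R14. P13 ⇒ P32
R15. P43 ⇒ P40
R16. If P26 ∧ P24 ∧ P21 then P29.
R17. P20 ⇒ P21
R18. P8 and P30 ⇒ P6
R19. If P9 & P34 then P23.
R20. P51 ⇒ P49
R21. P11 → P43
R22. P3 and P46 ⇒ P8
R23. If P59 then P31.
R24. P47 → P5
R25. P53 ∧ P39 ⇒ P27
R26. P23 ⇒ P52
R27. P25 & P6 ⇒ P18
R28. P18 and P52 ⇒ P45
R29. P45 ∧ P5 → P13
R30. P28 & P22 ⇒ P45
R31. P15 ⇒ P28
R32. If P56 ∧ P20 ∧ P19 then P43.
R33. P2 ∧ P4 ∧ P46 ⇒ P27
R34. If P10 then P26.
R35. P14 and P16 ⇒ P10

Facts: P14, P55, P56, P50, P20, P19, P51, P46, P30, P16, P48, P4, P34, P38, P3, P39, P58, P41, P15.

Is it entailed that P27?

Yes

P42  (by R8: P50, P39)
P24  (by R12: P38, P46)
P21  (by R17: P20)
P49  (by R20: P51)
P8  (by R22: P3, P46)
P28  (by R31: P15)
P43  (by R32: P56, P20, P19)
P10  (by R35: P14, P16)
P9  (by R6: P28, P55)
P1  (by R11: P49, P42)
P40  (by R15: P43)
P6  (by R18: P8, P30)
P23  (by R19: P9, P34)
P52  (by R26: P23)
P26  (by R34: P10)
P25  (by R2: P40, P58)
P47  (by R4: P1)
P29  (by R16: P26, P24, P21)
P5  (by R24: P47)
P18  (by R27: P25, P6)
P45  (by R28: P18, P52)
P13  (by R29: P45, P5)
P32  (by R14: P13)
P36  (by R10: P32, P14, P20)
P2  (by R1: P36, P29)
P27  (by R33: P2, P4, P46)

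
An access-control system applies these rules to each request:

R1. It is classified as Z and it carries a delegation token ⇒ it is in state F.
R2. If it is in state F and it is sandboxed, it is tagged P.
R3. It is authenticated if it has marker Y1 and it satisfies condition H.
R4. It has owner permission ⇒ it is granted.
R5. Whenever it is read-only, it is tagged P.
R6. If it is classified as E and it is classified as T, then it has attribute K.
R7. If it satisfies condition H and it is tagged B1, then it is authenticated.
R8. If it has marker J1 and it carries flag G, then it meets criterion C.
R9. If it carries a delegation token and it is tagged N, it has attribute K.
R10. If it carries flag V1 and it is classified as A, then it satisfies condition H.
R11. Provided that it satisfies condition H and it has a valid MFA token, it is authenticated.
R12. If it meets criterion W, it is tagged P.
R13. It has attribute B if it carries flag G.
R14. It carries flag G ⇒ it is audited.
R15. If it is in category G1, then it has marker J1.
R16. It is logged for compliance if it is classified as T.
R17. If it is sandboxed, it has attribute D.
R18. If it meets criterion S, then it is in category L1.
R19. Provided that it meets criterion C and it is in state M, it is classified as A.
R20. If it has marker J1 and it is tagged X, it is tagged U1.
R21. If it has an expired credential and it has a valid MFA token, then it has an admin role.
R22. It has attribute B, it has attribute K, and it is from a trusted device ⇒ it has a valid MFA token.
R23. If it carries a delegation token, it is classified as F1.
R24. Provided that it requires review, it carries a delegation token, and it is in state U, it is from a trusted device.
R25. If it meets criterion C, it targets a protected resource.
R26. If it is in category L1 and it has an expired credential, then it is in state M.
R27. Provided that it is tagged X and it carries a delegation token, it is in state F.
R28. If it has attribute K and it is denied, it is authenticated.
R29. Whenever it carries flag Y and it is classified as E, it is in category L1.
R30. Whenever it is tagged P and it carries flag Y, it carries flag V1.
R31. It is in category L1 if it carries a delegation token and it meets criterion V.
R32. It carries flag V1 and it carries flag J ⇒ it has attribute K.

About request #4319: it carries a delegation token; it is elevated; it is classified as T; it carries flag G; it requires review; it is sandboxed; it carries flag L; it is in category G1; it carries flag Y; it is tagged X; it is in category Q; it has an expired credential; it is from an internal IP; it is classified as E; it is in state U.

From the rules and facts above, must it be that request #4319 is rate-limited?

No

Forward chaining from the given facts derives: has attribute K, has attribute B, is audited, has marker J1, is logged for compliance, has attribute D, is tagged U1, is classified as F1, is from a trusted device, is in state F, is in category L1, is tagged P, meets criterion C, has a valid MFA token, targets a protected resource, is in state M, carries flag V1, is classified as A, has an admin role, satisfies condition H, is authenticated.
No rule has "it is rate-limited" as its conclusion, and it is not among the given facts.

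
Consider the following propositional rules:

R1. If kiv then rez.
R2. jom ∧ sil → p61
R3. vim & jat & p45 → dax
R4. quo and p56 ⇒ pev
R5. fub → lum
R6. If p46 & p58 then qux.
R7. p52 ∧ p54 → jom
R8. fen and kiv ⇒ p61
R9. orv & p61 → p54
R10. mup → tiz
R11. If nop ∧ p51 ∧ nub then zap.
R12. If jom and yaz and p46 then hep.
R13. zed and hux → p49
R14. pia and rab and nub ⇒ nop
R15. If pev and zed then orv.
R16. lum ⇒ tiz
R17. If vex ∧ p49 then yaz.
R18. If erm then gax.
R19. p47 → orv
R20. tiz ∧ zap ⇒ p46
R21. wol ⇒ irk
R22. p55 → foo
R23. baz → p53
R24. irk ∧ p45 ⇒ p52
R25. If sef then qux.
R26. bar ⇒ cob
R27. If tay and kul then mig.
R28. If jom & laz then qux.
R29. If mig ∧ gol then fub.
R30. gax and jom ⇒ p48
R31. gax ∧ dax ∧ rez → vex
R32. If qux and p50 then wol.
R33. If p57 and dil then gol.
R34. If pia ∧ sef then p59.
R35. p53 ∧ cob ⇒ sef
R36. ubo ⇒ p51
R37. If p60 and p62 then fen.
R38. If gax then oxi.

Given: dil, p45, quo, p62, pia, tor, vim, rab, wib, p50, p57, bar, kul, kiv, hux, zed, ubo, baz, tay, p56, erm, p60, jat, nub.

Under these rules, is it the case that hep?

Yes

rez  (by R1: kiv)
dax  (by R3: vim, jat, p45)
pev  (by R4: quo, p56)
p49  (by R13: zed, hux)
nop  (by R14: pia, rab, nub)
orv  (by R15: pev, zed)
gax  (by R18: erm)
p53  (by R23: baz)
cob  (by R26: bar)
mig  (by R27: tay, kul)
vex  (by R31: gax, dax, rez)
gol  (by R33: p57, dil)
sef  (by R35: p53, cob)
p51  (by R36: ubo)
fen  (by R37: p60, p62)
p61  (by R8: fen, kiv)
p54  (by R9: orv, p61)
zap  (by R11: nop, p51, nub)
yaz  (by R17: vex, p49)
qux  (by R25: sef)
fub  (by R29: mig, gol)
wol  (by R32: qux, p50)
lum  (by R5: fub)
tiz  (by R16: lum)
p46  (by R20: tiz, zap)
irk  (by R21: wol)
p52  (by R24: irk, p45)
jom  (by R7: p52, p54)
hep  (by R12: jom, yaz, p46)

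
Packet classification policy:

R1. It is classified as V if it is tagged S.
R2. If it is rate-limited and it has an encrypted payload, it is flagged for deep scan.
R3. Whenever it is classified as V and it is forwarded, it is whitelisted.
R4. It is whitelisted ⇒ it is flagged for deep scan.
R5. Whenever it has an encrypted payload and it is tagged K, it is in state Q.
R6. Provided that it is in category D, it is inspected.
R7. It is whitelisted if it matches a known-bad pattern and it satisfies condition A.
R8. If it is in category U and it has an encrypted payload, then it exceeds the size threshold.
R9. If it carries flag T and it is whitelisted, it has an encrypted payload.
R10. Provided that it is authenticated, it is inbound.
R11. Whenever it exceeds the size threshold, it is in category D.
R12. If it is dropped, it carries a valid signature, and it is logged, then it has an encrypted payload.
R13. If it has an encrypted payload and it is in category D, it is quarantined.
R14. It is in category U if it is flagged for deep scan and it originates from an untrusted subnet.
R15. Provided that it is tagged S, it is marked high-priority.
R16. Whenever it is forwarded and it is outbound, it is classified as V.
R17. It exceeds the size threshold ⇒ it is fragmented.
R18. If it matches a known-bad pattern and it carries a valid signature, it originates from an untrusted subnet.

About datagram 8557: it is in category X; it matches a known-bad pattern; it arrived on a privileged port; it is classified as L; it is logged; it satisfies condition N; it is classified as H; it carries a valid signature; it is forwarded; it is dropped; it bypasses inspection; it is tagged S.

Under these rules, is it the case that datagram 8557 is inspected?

By R1 (it is tagged S): it is classified as V.
By R3 (it is classified as V, it is forwarded): it is whitelisted.
By R4 (it is whitelisted): it is flagged for deep scan.
By R12 (it is dropped, it carries a valid signature, it is logged): it has an encrypted payload.
By R18 (it matches a known-bad pattern, it carries a valid signature): it originates from an untrusted subnet.
By R14 (it is flagged for deep scan, it originates from an untrusted subnet): it is in category U.
By R8 (it is in category U, it has an encrypted payload): it exceeds the size threshold.
By R11 (it exceeds the size threshold): it is in category D.
By R6 (it is in category D): it is inspected.

Yes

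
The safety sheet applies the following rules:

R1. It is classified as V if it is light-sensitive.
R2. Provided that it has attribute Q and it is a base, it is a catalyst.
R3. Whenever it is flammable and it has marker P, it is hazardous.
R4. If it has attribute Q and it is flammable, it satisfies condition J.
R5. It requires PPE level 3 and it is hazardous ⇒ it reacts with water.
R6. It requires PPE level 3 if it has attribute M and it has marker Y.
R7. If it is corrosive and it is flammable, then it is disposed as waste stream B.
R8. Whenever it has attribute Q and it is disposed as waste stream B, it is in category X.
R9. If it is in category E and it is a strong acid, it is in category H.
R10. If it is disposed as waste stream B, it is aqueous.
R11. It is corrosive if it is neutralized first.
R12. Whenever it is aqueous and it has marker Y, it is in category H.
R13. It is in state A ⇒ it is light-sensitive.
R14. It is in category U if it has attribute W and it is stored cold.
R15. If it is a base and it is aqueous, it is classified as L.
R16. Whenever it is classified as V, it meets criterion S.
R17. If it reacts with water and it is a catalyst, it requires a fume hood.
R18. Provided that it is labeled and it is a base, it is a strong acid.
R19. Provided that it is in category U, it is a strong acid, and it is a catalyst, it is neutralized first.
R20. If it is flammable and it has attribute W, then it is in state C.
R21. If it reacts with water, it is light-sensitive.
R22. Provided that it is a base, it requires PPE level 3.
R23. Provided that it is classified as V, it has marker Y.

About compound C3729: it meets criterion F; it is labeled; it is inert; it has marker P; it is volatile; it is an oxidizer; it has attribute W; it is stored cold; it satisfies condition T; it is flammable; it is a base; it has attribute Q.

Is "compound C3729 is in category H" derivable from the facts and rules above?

Yes

By R2 (it has attribute Q, it is a base): it is a catalyst.
By R3 (it is flammable, it has marker P): it is hazardous.
By R14 (it has attribute W, it is stored cold): it is in category U.
By R18 (it is labeled, it is a base): it is a strong acid.
By R19 (it is in category U, it is a strong acid, it is a catalyst): it is neutralized first.
By R22 (it is a base): it requires PPE level 3.
By R5 (it requires PPE level 3, it is hazardous): it reacts with water.
By R11 (it is neutralized first): it is corrosive.
By R21 (it reacts with water): it is light-sensitive.
By R1 (it is light-sensitive): it is classified as V.
By R7 (it is corrosive, it is flammable): it is disposed as waste stream B.
By R10 (it is disposed as waste stream B): it is aqueous.
By R23 (it is classified as V): it has marker Y.
By R12 (it is aqueous, it has marker Y): it is in category H.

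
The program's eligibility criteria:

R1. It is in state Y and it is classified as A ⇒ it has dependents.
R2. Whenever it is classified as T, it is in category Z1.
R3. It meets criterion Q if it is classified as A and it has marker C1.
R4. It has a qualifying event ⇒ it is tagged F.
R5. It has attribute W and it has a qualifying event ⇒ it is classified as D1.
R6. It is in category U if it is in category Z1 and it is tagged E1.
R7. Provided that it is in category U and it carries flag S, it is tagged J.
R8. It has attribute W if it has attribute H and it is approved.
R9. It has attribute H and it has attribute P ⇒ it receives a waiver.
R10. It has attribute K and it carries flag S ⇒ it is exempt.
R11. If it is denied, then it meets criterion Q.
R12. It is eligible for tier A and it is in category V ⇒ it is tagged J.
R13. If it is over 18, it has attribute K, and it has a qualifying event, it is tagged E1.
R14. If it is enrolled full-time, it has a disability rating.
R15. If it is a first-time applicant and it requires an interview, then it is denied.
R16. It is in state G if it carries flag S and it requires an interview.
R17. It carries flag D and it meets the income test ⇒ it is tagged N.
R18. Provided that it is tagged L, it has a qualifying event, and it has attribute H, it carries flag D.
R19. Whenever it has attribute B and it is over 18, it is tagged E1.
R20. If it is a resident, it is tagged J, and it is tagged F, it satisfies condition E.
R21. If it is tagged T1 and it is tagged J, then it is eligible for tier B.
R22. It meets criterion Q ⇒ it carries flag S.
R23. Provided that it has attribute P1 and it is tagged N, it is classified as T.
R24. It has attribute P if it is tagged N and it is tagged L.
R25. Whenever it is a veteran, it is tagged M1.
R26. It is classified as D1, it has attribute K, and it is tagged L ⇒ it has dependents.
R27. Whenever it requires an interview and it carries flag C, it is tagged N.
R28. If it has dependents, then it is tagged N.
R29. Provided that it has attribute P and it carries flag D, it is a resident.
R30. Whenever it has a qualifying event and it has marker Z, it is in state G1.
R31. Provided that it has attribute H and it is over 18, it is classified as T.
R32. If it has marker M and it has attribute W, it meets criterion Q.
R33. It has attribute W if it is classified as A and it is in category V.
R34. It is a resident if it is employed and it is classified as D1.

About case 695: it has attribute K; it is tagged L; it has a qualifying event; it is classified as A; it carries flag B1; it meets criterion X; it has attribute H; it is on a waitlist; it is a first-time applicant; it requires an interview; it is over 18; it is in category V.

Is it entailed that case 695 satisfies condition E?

Yes

By R4 (it has a qualifying event): it is tagged F.
By R13 (it is over 18, it has attribute K, it has a qualifying event): it is tagged E1.
By R15 (it is a first-time applicant, it requires an interview): it is denied.
By R18 (it is tagged L, it has a qualifying event, it has attribute H): it carries flag D.
By R31 (it has attribute H, it is over 18): it is classified as T.
By R33 (it is classified as A, it is in category V): it has attribute W.
By R2 (it is classified as T): it is in category Z1.
By R5 (it has attribute W, it has a qualifying event): it is classified as D1.
By R6 (it is in category Z1, it is tagged E1): it is in category U.
By R11 (it is denied): it meets criterion Q.
By R22 (it meets criterion Q): it carries flag S.
By R26 (it is classified as D1, it has attribute K, it is tagged L): it has dependents.
By R28 (it has dependents): it is tagged N.
By R7 (it is in category U, it carries flag S): it is tagged J.
By R24 (it is tagged N, it is tagged L): it has attribute P.
By R29 (it has attribute P, it carries flag D): it is a resident.
By R20 (it is a resident, it is tagged J, it is tagged F): it satisfies condition E.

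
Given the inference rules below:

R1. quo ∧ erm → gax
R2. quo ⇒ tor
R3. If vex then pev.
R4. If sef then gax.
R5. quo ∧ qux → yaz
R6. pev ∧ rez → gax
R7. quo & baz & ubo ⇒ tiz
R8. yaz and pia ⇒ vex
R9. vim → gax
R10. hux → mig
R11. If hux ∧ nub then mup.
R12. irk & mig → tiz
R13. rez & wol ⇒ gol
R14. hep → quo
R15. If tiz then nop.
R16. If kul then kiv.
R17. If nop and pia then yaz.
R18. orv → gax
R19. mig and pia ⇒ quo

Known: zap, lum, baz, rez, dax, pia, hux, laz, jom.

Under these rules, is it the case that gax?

No

Forward chaining from the given facts derives: mig, quo, tor.
Rules concluding gax: R1 needs erm; R4 needs sef; R6 needs pev; R9 needs vim; R18 needs orv — none of these are established.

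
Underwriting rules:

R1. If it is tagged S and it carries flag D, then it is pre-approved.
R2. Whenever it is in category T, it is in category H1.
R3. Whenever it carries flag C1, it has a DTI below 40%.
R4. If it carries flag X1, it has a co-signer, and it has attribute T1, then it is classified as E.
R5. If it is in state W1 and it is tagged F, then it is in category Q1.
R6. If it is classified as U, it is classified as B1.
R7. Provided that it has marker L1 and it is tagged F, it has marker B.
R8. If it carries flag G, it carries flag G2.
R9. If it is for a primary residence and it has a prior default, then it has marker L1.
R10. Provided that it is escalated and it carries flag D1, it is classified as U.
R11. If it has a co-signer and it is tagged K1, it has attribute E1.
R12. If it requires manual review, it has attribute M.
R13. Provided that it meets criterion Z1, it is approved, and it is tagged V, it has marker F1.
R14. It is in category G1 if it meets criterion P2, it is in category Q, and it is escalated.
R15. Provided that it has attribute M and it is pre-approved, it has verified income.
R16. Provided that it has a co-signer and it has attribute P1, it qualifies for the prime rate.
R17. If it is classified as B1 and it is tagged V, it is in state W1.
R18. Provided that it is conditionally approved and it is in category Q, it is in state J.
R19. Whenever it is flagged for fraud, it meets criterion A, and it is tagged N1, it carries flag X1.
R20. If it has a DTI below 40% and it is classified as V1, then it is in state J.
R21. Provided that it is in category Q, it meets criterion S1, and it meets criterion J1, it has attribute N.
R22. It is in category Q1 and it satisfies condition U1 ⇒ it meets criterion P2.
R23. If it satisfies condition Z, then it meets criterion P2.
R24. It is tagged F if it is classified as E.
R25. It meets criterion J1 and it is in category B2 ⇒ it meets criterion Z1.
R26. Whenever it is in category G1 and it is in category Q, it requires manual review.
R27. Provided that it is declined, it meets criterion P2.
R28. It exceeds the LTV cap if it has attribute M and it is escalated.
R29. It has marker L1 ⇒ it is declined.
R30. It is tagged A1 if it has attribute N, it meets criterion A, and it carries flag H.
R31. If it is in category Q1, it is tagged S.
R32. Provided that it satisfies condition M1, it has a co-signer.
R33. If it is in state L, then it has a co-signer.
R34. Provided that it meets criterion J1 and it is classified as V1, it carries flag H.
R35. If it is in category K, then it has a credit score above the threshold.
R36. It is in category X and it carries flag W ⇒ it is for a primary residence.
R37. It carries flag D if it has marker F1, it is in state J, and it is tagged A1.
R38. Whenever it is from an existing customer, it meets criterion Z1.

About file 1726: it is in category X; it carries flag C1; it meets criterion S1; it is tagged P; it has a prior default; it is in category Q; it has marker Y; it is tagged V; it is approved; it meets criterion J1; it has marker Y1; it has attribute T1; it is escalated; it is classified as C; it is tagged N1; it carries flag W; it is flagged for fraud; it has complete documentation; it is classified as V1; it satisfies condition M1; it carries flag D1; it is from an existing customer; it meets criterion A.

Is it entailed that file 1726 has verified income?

By R3 (it carries flag C1): it has a DTI below 40%.
By R10 (it is escalated, it carries flag D1): it is classified as U.
By R19 (it is flagged for fraud, it meets criterion A, it is tagged N1): it carries flag X1.
By R20 (it has a DTI below 40%, it is classified as V1): it is in state J.
By R21 (it is in category Q, it meets criterion S1, it meets criterion J1): it has attribute N.
By R32 (it satisfies condition M1): it has a co-signer.
By R34 (it meets criterion J1, it is classified as V1): it carries flag H.
By R36 (it is in category X, it carries flag W): it is for a primary residence.
By R38 (it is from an existing customer): it meets criterion Z1.
By R4 (it carries flag X1, it has a co-signer, it has attribute T1): it is classified as E.
By R6 (it is classified as U): it is classified as B1.
By R9 (it is for a primary residence, it has a prior default): it has marker L1.
By R13 (it meets criterion Z1, it is approved, it is tagged V): it has marker F1.
By R17 (it is classified as B1, it is tagged V): it is in state W1.
By R24 (it is classified as E): it is tagged F.
By R29 (it has marker L1): it is declined.
By R30 (it has attribute N, it meets criterion A, it carries flag H): it is tagged A1.
By R37 (it has marker F1, it is in state J, it is tagged A1): it carries flag D.
By R5 (it is in state W1, it is tagged F): it is in category Q1.
By R27 (it is declined): it meets criterion P2.
By R31 (it is in category Q1): it is tagged S.
By R1 (it is tagged S, it carries flag D): it is pre-approved.
By R14 (it meets criterion P2, it is in category Q, it is escalated): it is in category G1.
By R26 (it is in category G1, it is in category Q): it requires manual review.
By R12 (it requires manual review): it has attribute M.
By R15 (it has attribute M, it is pre-approved): it has verified income.

Yes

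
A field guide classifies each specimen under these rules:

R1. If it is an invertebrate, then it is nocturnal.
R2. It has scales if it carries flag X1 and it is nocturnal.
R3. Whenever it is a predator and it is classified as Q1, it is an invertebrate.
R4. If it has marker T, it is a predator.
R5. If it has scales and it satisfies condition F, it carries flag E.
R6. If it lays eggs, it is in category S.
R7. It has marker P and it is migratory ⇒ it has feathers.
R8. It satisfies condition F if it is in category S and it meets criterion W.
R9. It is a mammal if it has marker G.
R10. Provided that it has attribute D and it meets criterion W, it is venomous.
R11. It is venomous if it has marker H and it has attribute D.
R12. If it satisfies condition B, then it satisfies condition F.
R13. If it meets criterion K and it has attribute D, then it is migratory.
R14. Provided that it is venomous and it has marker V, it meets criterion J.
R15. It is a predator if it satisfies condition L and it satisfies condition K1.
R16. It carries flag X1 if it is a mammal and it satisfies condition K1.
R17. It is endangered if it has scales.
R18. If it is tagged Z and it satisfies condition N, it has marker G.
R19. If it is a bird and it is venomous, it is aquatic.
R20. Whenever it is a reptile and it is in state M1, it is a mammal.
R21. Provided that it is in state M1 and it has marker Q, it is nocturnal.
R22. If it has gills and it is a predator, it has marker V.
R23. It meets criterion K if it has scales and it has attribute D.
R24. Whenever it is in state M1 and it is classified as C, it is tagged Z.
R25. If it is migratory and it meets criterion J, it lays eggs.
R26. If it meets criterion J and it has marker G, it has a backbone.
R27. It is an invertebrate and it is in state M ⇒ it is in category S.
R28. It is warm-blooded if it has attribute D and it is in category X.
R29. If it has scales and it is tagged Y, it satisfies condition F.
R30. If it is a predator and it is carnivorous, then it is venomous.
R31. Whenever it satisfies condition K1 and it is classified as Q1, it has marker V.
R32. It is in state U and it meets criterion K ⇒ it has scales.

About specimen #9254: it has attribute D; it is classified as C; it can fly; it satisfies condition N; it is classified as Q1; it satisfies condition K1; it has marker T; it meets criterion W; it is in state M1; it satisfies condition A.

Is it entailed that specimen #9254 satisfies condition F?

By R4 (it has marker T): it is a predator.
By R10 (it has attribute D, it meets criterion W): it is venomous.
By R24 (it is in state M1, it is classified as C): it is tagged Z.
By R31 (it satisfies condition K1, it is classified as Q1): it has marker V.
By R3 (it is a predator, it is classified as Q1): it is an invertebrate.
By R14 (it is venomous, it has marker V): it meets criterion J.
By R18 (it is tagged Z, it satisfies condition N): it has marker G.
By R1 (it is an invertebrate): it is nocturnal.
By R9 (it has marker G): it is a mammal.
By R16 (it is a mammal, it satisfies condition K1): it carries flag X1.
By R2 (it carries flag X1, it is nocturnal): it has scales.
By R23 (it has scales, it has attribute D): it meets criterion K.
By R13 (it meets criterion K, it has attribute D): it is migratory.
By R25 (it is migratory, it meets criterion J): it lays eggs.
By R6 (it lays eggs): it is in category S.
By R8 (it is in category S, it meets criterion W): it satisfies condition F.

Yes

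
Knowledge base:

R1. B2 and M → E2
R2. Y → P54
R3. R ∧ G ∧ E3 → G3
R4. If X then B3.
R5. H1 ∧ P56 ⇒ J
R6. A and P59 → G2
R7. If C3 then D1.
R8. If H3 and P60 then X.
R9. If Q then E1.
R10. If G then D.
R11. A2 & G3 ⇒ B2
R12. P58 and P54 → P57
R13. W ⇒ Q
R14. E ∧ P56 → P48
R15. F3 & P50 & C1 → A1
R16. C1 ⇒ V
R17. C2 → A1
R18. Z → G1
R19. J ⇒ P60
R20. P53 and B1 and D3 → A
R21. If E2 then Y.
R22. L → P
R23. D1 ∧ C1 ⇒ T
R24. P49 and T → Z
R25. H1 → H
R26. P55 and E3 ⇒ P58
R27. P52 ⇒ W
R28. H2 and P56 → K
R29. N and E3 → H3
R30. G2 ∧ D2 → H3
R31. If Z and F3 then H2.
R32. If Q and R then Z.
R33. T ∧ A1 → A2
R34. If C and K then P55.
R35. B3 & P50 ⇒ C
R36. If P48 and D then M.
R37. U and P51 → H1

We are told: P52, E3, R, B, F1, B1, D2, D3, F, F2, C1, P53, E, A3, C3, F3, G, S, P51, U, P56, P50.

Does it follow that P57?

Forward chaining from the given facts derives: G3, D1, D, P48, A1, V, A, T, W, A2, M, H1, J, B2, Q, P60, H, Z, E2, E1, G1, Y, H2, P54, K.
The only rule concluding P57 is R12, which needs P58; that is never established.

No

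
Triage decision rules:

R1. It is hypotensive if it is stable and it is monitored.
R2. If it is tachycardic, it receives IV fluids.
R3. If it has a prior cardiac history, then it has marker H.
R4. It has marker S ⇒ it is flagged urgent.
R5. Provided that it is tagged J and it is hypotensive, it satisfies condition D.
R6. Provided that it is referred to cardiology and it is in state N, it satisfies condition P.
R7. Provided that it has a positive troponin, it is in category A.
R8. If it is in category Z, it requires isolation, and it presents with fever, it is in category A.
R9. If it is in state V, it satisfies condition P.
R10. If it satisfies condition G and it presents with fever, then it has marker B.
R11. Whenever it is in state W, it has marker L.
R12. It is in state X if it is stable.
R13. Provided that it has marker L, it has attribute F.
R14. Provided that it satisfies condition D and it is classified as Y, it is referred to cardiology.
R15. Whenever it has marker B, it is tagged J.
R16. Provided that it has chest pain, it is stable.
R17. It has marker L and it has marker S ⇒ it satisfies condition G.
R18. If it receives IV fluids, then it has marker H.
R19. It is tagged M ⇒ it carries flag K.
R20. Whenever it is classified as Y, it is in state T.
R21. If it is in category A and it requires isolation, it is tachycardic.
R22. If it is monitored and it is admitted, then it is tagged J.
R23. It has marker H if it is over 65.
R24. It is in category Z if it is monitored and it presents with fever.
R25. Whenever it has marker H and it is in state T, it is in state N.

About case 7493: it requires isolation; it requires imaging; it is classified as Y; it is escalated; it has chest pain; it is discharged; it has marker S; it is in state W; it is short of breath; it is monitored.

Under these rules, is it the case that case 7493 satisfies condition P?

Forward chaining from the given facts derives: is flagged urgent, has marker L, has attribute F, is stable, satisfies condition G, is in state T, is hypotensive, is in state X.
Rules concluding "it satisfies condition P": R6 needs "it is referred to cardiology"; R9 needs "it is in state V" — none of these are established.

No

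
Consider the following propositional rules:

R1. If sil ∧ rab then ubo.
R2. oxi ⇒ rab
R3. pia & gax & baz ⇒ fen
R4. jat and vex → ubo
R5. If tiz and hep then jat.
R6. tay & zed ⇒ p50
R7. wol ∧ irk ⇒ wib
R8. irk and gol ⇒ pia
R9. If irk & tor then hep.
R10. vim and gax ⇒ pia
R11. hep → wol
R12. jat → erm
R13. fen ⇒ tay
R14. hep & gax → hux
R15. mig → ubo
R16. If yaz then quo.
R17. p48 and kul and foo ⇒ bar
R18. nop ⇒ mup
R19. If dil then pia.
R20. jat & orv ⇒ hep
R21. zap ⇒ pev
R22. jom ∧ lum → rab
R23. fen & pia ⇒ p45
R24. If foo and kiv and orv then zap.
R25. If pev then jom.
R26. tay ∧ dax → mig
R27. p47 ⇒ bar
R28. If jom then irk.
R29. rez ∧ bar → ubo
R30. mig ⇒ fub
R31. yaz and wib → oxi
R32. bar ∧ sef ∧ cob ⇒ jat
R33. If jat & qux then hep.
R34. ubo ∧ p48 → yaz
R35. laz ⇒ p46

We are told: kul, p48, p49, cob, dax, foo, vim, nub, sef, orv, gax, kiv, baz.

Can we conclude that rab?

pia  (by R10: vim, gax)
bar  (by R17: p48, kul, foo)
zap  (by R24: foo, kiv, orv)
jat  (by R32: bar, sef, cob)
fen  (by R3: pia, gax, baz)
tay  (by R13: fen)
hep  (by R20: jat, orv)
pev  (by R21: zap)
jom  (by R25: pev)
mig  (by R26: tay, dax)
irk  (by R28: jom)
wol  (by R11: hep)
ubo  (by R15: mig)
yaz  (by R34: ubo, p48)
wib  (by R7: wol, irk)
oxi  (by R31: yaz, wib)
rab  (by R2: oxi)

Yes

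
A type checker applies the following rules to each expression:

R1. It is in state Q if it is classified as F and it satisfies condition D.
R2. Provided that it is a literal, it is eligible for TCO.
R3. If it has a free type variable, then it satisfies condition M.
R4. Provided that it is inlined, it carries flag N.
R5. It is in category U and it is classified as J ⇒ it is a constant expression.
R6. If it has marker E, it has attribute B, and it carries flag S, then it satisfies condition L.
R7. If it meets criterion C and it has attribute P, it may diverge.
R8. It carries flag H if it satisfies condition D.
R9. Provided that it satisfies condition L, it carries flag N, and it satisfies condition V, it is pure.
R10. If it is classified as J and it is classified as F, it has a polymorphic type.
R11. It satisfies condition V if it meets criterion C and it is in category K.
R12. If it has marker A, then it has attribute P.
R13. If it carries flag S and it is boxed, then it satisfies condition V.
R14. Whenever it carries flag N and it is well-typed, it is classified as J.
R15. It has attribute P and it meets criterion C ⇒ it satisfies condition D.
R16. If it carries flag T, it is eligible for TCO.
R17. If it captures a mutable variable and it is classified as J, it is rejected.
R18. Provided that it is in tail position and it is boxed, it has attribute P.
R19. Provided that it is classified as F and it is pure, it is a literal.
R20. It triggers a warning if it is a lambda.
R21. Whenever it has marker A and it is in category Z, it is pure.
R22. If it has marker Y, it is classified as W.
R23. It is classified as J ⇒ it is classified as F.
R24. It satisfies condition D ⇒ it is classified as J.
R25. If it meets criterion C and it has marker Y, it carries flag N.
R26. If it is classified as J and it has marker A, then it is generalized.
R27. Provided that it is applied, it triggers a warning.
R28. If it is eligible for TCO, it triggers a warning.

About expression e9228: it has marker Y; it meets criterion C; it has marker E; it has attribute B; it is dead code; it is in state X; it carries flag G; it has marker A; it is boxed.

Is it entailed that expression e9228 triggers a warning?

No

Forward chaining from the given facts derives: has attribute P, satisfies condition D, is classified as W, is classified as J, carries flag N, is generalized, may diverge, carries flag H, is classified as F, is in state Q, has a polymorphic type.
Rules concluding "it triggers a warning": R20 needs "it is a lambda"; R27 needs "it is applied"; R28 needs "it is eligible for TCO" — none of these are established.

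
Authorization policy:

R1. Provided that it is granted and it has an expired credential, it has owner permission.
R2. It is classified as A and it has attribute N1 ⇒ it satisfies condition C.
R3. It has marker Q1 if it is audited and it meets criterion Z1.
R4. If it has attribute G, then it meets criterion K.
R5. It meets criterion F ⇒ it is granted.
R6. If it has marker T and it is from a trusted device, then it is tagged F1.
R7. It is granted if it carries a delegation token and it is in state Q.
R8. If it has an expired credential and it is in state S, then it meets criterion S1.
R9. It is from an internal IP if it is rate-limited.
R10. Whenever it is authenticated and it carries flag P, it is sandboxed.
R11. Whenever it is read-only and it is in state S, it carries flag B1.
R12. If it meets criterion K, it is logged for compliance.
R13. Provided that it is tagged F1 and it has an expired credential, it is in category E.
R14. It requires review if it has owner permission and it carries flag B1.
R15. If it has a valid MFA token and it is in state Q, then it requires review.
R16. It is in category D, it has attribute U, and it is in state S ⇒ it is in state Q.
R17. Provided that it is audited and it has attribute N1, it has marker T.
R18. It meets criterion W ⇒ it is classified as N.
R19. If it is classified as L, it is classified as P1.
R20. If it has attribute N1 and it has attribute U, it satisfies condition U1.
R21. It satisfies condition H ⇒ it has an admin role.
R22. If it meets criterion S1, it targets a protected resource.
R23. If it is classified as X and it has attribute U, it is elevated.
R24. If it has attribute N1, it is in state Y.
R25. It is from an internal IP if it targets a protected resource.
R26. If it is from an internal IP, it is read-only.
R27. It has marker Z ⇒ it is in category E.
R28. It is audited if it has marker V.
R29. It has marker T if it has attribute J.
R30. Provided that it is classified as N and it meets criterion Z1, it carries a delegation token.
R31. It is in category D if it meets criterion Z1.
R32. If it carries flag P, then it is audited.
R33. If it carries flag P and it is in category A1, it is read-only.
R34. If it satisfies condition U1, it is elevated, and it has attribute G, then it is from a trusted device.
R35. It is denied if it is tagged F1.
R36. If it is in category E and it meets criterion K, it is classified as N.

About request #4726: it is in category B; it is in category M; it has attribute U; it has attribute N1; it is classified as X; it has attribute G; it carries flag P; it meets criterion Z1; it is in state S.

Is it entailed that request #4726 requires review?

Forward chaining from the given facts derives: meets criterion K, is logged for compliance, satisfies condition U1, is elevated, is in state Y, is in category D, is audited, is from a trusted device, has marker Q1, is in state Q, has marker T, is tagged F1, is denied.
Rules concluding "it requires review": R14 needs "it has owner permission"; R15 needs "it has a valid MFA token" — none of these are established.

No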